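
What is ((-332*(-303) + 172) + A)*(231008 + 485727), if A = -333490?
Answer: -166800002670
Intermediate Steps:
((-332*(-303) + 172) + A)*(231008 + 485727) = ((-332*(-303) + 172) - 333490)*(231008 + 485727) = ((100596 + 172) - 333490)*716735 = (100768 - 333490)*716735 = -232722*716735 = -166800002670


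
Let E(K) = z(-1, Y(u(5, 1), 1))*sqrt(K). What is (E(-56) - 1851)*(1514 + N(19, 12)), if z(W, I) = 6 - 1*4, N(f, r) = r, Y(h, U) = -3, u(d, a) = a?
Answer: -2824626 + 6104*I*sqrt(14) ≈ -2.8246e+6 + 22839.0*I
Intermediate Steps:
z(W, I) = 2 (z(W, I) = 6 - 4 = 2)
E(K) = 2*sqrt(K)
(E(-56) - 1851)*(1514 + N(19, 12)) = (2*sqrt(-56) - 1851)*(1514 + 12) = (2*(2*I*sqrt(14)) - 1851)*1526 = (4*I*sqrt(14) - 1851)*1526 = (-1851 + 4*I*sqrt(14))*1526 = -2824626 + 6104*I*sqrt(14)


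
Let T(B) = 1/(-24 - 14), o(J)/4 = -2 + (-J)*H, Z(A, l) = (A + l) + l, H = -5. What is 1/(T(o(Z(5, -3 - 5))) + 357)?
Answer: 38/13565 ≈ 0.0028013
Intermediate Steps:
Z(A, l) = A + 2*l
o(J) = -8 + 20*J (o(J) = 4*(-2 - J*(-5)) = 4*(-2 + 5*J) = -8 + 20*J)
T(B) = -1/38 (T(B) = 1/(-38) = -1/38)
1/(T(o(Z(5, -3 - 5))) + 357) = 1/(-1/38 + 357) = 1/(13565/38) = 38/13565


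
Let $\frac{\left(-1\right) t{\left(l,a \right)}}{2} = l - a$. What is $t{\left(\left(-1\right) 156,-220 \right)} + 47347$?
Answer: $47219$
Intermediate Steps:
$t{\left(l,a \right)} = - 2 l + 2 a$ ($t{\left(l,a \right)} = - 2 \left(l - a\right) = - 2 l + 2 a$)
$t{\left(\left(-1\right) 156,-220 \right)} + 47347 = \left(- 2 \left(\left(-1\right) 156\right) + 2 \left(-220\right)\right) + 47347 = \left(\left(-2\right) \left(-156\right) - 440\right) + 47347 = \left(312 - 440\right) + 47347 = -128 + 47347 = 47219$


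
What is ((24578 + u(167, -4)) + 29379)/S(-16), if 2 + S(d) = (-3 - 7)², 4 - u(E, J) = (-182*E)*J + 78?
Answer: -67693/98 ≈ -690.75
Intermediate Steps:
u(E, J) = -74 + 182*E*J (u(E, J) = 4 - ((-182*E)*J + 78) = 4 - (-182*E*J + 78) = 4 - (78 - 182*E*J) = 4 + (-78 + 182*E*J) = -74 + 182*E*J)
S(d) = 98 (S(d) = -2 + (-3 - 7)² = -2 + (-10)² = -2 + 100 = 98)
((24578 + u(167, -4)) + 29379)/S(-16) = ((24578 + (-74 + 182*167*(-4))) + 29379)/98 = ((24578 + (-74 - 121576)) + 29379)*(1/98) = ((24578 - 121650) + 29379)*(1/98) = (-97072 + 29379)*(1/98) = -67693*1/98 = -67693/98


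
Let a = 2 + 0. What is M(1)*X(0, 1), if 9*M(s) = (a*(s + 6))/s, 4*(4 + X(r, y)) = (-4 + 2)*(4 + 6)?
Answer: -14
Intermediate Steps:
a = 2
X(r, y) = -9 (X(r, y) = -4 + ((-4 + 2)*(4 + 6))/4 = -4 + (-2*10)/4 = -4 + (¼)*(-20) = -4 - 5 = -9)
M(s) = (12 + 2*s)/(9*s) (M(s) = ((2*(s + 6))/s)/9 = ((2*(6 + s))/s)/9 = ((12 + 2*s)/s)/9 = (12 + 2*s)/(9*s))
M(1)*X(0, 1) = ((2/9)*(6 + 1)/1)*(-9) = ((2/9)*1*7)*(-9) = (14/9)*(-9) = -14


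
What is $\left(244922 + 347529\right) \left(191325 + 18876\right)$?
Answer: $124533792651$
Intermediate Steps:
$\left(244922 + 347529\right) \left(191325 + 18876\right) = 592451 \cdot 210201 = 124533792651$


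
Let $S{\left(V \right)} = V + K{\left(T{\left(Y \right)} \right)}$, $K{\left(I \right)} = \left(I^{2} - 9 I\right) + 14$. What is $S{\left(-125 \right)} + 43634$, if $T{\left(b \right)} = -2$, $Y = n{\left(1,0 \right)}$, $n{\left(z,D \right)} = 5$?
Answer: $43545$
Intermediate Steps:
$Y = 5$
$K{\left(I \right)} = 14 + I^{2} - 9 I$
$S{\left(V \right)} = 36 + V$ ($S{\left(V \right)} = V + \left(14 + \left(-2\right)^{2} - -18\right) = V + \left(14 + 4 + 18\right) = V + 36 = 36 + V$)
$S{\left(-125 \right)} + 43634 = \left(36 - 125\right) + 43634 = -89 + 43634 = 43545$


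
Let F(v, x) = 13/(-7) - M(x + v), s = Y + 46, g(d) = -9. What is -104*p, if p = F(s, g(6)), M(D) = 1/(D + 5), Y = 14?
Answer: 195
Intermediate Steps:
M(D) = 1/(5 + D)
s = 60 (s = 14 + 46 = 60)
F(v, x) = -13/7 - 1/(5 + v + x) (F(v, x) = 13/(-7) - 1/(5 + (x + v)) = 13*(-⅐) - 1/(5 + (v + x)) = -13/7 - 1/(5 + v + x))
p = -15/8 (p = (-72 - 13*60 - 13*(-9))/(7*(5 + 60 - 9)) = (⅐)*(-72 - 780 + 117)/56 = (⅐)*(1/56)*(-735) = -15/8 ≈ -1.8750)
-104*p = -104*(-15/8) = 195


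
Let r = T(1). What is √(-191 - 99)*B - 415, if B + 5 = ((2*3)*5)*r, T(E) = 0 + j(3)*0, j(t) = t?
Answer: -415 - 5*I*√290 ≈ -415.0 - 85.147*I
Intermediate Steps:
T(E) = 0 (T(E) = 0 + 3*0 = 0 + 0 = 0)
r = 0
B = -5 (B = -5 + ((2*3)*5)*0 = -5 + (6*5)*0 = -5 + 30*0 = -5 + 0 = -5)
√(-191 - 99)*B - 415 = √(-191 - 99)*(-5) - 415 = √(-290)*(-5) - 415 = (I*√290)*(-5) - 415 = -5*I*√290 - 415 = -415 - 5*I*√290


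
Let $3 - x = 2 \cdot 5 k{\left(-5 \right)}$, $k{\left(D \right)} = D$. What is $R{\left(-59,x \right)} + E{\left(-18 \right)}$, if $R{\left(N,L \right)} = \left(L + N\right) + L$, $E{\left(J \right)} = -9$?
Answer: $38$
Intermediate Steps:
$x = 53$ ($x = 3 - 2 \cdot 5 \left(-5\right) = 3 - 10 \left(-5\right) = 3 - -50 = 3 + 50 = 53$)
$R{\left(N,L \right)} = N + 2 L$
$R{\left(-59,x \right)} + E{\left(-18 \right)} = \left(-59 + 2 \cdot 53\right) - 9 = \left(-59 + 106\right) - 9 = 47 - 9 = 38$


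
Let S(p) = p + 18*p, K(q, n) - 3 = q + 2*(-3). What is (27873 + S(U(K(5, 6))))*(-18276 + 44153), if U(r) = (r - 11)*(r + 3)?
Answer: 699144786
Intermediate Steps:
K(q, n) = -3 + q (K(q, n) = 3 + (q + 2*(-3)) = 3 + (q - 6) = 3 + (-6 + q) = -3 + q)
U(r) = (-11 + r)*(3 + r)
S(p) = 19*p
(27873 + S(U(K(5, 6))))*(-18276 + 44153) = (27873 + 19*(-33 + (-3 + 5)² - 8*(-3 + 5)))*(-18276 + 44153) = (27873 + 19*(-33 + 2² - 8*2))*25877 = (27873 + 19*(-33 + 4 - 16))*25877 = (27873 + 19*(-45))*25877 = (27873 - 855)*25877 = 27018*25877 = 699144786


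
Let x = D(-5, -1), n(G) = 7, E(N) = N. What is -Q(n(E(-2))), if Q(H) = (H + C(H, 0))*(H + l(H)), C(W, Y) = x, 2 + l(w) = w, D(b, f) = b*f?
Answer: -144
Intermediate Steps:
l(w) = -2 + w
x = 5 (x = -5*(-1) = 5)
C(W, Y) = 5
Q(H) = (-2 + 2*H)*(5 + H) (Q(H) = (H + 5)*(H + (-2 + H)) = (5 + H)*(-2 + 2*H) = (-2 + 2*H)*(5 + H))
-Q(n(E(-2))) = -(-10 + 2*7² + 8*7) = -(-10 + 2*49 + 56) = -(-10 + 98 + 56) = -1*144 = -144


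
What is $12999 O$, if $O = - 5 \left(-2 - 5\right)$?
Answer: $454965$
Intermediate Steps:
$O = 35$ ($O = \left(-5\right) \left(-7\right) = 35$)
$12999 O = 12999 \cdot 35 = 454965$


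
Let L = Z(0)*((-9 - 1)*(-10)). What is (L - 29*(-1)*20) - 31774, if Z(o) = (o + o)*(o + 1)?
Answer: -31194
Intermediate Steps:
Z(o) = 2*o*(1 + o) (Z(o) = (2*o)*(1 + o) = 2*o*(1 + o))
L = 0 (L = (2*0*(1 + 0))*((-9 - 1)*(-10)) = (2*0*1)*(-10*(-10)) = 0*100 = 0)
(L - 29*(-1)*20) - 31774 = (0 - 29*(-1)*20) - 31774 = (0 + 29*20) - 31774 = (0 + 580) - 31774 = 580 - 31774 = -31194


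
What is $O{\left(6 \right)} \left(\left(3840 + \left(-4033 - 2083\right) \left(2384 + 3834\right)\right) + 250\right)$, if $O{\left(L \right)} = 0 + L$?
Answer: $-228151188$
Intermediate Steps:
$O{\left(L \right)} = L$
$O{\left(6 \right)} \left(\left(3840 + \left(-4033 - 2083\right) \left(2384 + 3834\right)\right) + 250\right) = 6 \left(\left(3840 + \left(-4033 - 2083\right) \left(2384 + 3834\right)\right) + 250\right) = 6 \left(\left(3840 - 38029288\right) + 250\right) = 6 \left(-38025448 + 250\right) = 6 \left(-38025198\right) = -228151188$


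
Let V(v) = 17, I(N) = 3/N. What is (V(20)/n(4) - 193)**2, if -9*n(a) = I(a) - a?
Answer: 3598609/169 ≈ 21294.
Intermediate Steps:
n(a) = -1/(3*a) + a/9 (n(a) = -(3/a - a)/9 = -(-a + 3/a)/9 = -1/(3*a) + a/9)
(V(20)/n(4) - 193)**2 = (17/(((1/9)*(-3 + 4**2)/4)) - 193)**2 = (17/(((1/9)*(1/4)*(-3 + 16))) - 193)**2 = (17/(((1/9)*(1/4)*13)) - 193)**2 = (17/(13/36) - 193)**2 = (17*(36/13) - 193)**2 = (612/13 - 193)**2 = (-1897/13)**2 = 3598609/169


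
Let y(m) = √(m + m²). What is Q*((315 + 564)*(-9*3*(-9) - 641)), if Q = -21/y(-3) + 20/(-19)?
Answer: 6996840/19 + 1224447*√6 ≈ 3.3675e+6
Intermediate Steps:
Q = -20/19 - 7*√6/2 (Q = -21*√6/6 + 20/(-19) = -21*√6/6 + 20*(-1/19) = -21*√6/6 - 20/19 = -7*√6/2 - 20/19 = -20/19 - 7*√6/2 ≈ -9.6258)
Q*((315 + 564)*(-9*3*(-9) - 641)) = (-20/19 - 7*√6/2)*((315 + 564)*(-9*3*(-9) - 641)) = (-20/19 - 7*√6/2)*(879*(-27*(-9) - 641)) = (-20/19 - 7*√6/2)*(879*(243 - 641)) = (-20/19 - 7*√6/2)*(879*(-398)) = (-20/19 - 7*√6/2)*(-349842) = 6996840/19 + 1224447*√6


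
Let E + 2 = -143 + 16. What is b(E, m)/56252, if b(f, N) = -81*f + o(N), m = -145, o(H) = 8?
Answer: 10457/56252 ≈ 0.18590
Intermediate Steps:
E = -129 (E = -2 + (-143 + 16) = -2 - 127 = -129)
b(f, N) = 8 - 81*f (b(f, N) = -81*f + 8 = 8 - 81*f)
b(E, m)/56252 = (8 - 81*(-129))/56252 = (8 + 10449)*(1/56252) = 10457*(1/56252) = 10457/56252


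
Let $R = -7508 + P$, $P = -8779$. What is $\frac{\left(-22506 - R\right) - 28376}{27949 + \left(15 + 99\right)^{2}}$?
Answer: $- \frac{6919}{8189} \approx -0.84491$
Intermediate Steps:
$R = -16287$ ($R = -7508 - 8779 = -16287$)
$\frac{\left(-22506 - R\right) - 28376}{27949 + \left(15 + 99\right)^{2}} = \frac{\left(-22506 - -16287\right) - 28376}{27949 + \left(15 + 99\right)^{2}} = \frac{\left(-22506 + 16287\right) - 28376}{27949 + 114^{2}} = \frac{-6219 - 28376}{27949 + 12996} = - \frac{34595}{40945} = \left(-34595\right) \frac{1}{40945} = - \frac{6919}{8189}$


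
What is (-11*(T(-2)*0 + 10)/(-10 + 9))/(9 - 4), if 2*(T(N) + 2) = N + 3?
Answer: 22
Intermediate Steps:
T(N) = -1/2 + N/2 (T(N) = -2 + (N + 3)/2 = -2 + (3 + N)/2 = -2 + (3/2 + N/2) = -1/2 + N/2)
(-11*(T(-2)*0 + 10)/(-10 + 9))/(9 - 4) = (-11*((-1/2 + (1/2)*(-2))*0 + 10)/(-10 + 9))/(9 - 4) = -11*((-1/2 - 1)*0 + 10)/(-1)/5 = -11*(-3/2*0 + 10)*(-1)*(1/5) = -11*(0 + 10)*(-1)*(1/5) = -110*(-1)*(1/5) = -11*(-10)*(1/5) = 110*(1/5) = 22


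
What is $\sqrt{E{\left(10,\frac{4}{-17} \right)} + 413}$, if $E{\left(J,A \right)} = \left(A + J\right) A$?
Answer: $\frac{\sqrt{118693}}{17} \approx 20.266$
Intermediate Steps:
$E{\left(J,A \right)} = A \left(A + J\right)$
$\sqrt{E{\left(10,\frac{4}{-17} \right)} + 413} = \sqrt{\frac{4}{-17} \left(\frac{4}{-17} + 10\right) + 413} = \sqrt{4 \left(- \frac{1}{17}\right) \left(4 \left(- \frac{1}{17}\right) + 10\right) + 413} = \sqrt{- \frac{4 \left(- \frac{4}{17} + 10\right)}{17} + 413} = \sqrt{\left(- \frac{4}{17}\right) \frac{166}{17} + 413} = \sqrt{- \frac{664}{289} + 413} = \sqrt{\frac{118693}{289}} = \frac{\sqrt{118693}}{17}$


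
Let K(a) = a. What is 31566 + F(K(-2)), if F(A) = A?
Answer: 31564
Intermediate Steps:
31566 + F(K(-2)) = 31566 - 2 = 31564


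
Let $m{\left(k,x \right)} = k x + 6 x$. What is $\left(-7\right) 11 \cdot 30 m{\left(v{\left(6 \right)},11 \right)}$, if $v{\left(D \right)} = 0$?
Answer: $-152460$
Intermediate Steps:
$m{\left(k,x \right)} = 6 x + k x$
$\left(-7\right) 11 \cdot 30 m{\left(v{\left(6 \right)},11 \right)} = \left(-7\right) 11 \cdot 30 \cdot 11 \left(6 + 0\right) = \left(-77\right) 30 \cdot 11 \cdot 6 = \left(-2310\right) 66 = -152460$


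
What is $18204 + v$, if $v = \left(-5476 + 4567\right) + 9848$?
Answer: $27143$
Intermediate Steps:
$v = 8939$ ($v = -909 + 9848 = 8939$)
$18204 + v = 18204 + 8939 = 27143$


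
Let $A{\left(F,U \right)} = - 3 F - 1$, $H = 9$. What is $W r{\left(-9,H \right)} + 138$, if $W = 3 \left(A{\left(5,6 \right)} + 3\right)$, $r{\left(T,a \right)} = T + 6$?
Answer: $255$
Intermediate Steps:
$r{\left(T,a \right)} = 6 + T$
$A{\left(F,U \right)} = -1 - 3 F$
$W = -39$ ($W = 3 \left(\left(-1 - 15\right) + 3\right) = 3 \left(-16 + 3\right) = 3 \left(-13\right) = -39$)
$W r{\left(-9,H \right)} + 138 = - 39 \left(6 - 9\right) + 138 = \left(-39\right) \left(-3\right) + 138 = 117 + 138 = 255$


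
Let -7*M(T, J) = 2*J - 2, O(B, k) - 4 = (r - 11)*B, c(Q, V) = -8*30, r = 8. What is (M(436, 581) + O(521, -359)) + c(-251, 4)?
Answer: -13753/7 ≈ -1964.7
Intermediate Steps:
c(Q, V) = -240
O(B, k) = 4 - 3*B (O(B, k) = 4 + (8 - 11)*B = 4 - 3*B)
M(T, J) = 2/7 - 2*J/7 (M(T, J) = -(2*J - 2)/7 = -(-2 + 2*J)/7 = 2/7 - 2*J/7)
(M(436, 581) + O(521, -359)) + c(-251, 4) = ((2/7 - 2/7*581) + (4 - 3*521)) - 240 = ((2/7 - 166) + (4 - 1563)) - 240 = (-1160/7 - 1559) - 240 = -12073/7 - 240 = -13753/7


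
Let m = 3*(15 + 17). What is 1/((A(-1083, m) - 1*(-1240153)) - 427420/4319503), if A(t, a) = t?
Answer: 4319503/5352166154790 ≈ 8.0706e-7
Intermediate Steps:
m = 96 (m = 3*32 = 96)
1/((A(-1083, m) - 1*(-1240153)) - 427420/4319503) = 1/((-1083 - 1*(-1240153)) - 427420/4319503) = 1/((-1083 + 1240153) - 427420*1/4319503) = 1/(1239070 - 427420/4319503) = 1/(5352166154790/4319503) = 4319503/5352166154790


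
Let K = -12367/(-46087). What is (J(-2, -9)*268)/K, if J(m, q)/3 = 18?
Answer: 666971064/12367 ≈ 53932.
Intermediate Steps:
J(m, q) = 54 (J(m, q) = 3*18 = 54)
K = 12367/46087 (K = -12367*(-1/46087) = 12367/46087 ≈ 0.26834)
(J(-2, -9)*268)/K = (54*268)/(12367/46087) = 14472*(46087/12367) = 666971064/12367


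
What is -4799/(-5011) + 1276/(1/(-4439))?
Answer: -28383121005/5011 ≈ -5.6642e+6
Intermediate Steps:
-4799/(-5011) + 1276/(1/(-4439)) = -4799*(-1/5011) + 1276/(-1/4439) = 4799/5011 + 1276*(-4439) = 4799/5011 - 5664164 = -28383121005/5011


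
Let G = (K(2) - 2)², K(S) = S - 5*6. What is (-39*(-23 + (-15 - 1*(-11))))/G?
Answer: 117/100 ≈ 1.1700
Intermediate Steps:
K(S) = -30 + S (K(S) = S - 30 = -30 + S)
G = 900 (G = ((-30 + 2) - 2)² = (-28 - 2)² = (-30)² = 900)
(-39*(-23 + (-15 - 1*(-11))))/G = -39*(-23 + (-15 - 1*(-11)))/900 = -39*(-23 + (-15 + 11))*(1/900) = -39*(-23 - 4)*(1/900) = -39*(-27)*(1/900) = 1053*(1/900) = 117/100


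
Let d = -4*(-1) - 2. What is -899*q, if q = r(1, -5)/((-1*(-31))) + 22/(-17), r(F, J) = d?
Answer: 18792/17 ≈ 1105.4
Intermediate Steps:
d = 2 (d = 4 - 2 = 2)
r(F, J) = 2
q = -648/527 (q = 2/((-1*(-31))) + 22/(-17) = 2/31 + 22*(-1/17) = 2*(1/31) - 22/17 = 2/31 - 22/17 = -648/527 ≈ -1.2296)
-899*q = -899*(-648/527) = 18792/17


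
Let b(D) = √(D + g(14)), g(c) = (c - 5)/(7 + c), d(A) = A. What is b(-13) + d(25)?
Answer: 25 + 2*I*√154/7 ≈ 25.0 + 3.5456*I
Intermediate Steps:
g(c) = (-5 + c)/(7 + c)
b(D) = √(3/7 + D) (b(D) = √(D + (-5 + 14)/(7 + 14)) = √(D + 9/21) = √(D + (1/21)*9) = √(D + 3/7) = √(3/7 + D))
b(-13) + d(25) = √(21 + 49*(-13))/7 + 25 = √(21 - 637)/7 + 25 = √(-616)/7 + 25 = (2*I*√154)/7 + 25 = 2*I*√154/7 + 25 = 25 + 2*I*√154/7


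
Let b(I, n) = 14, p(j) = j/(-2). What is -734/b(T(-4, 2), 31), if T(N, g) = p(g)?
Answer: -367/7 ≈ -52.429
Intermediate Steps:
p(j) = -j/2 (p(j) = j*(-½) = -j/2)
T(N, g) = -g/2
-734/b(T(-4, 2), 31) = -734/14 = -734*1/14 = -367/7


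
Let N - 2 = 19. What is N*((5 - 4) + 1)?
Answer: 42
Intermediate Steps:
N = 21 (N = 2 + 19 = 21)
N*((5 - 4) + 1) = 21*((5 - 4) + 1) = 21*(1 + 1) = 21*2 = 42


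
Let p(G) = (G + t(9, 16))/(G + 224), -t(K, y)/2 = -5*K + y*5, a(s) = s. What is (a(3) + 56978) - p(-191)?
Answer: 626878/11 ≈ 56989.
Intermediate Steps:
t(K, y) = -10*y + 10*K (t(K, y) = -2*(-5*K + y*5) = -2*(-5*K + 5*y) = -10*y + 10*K)
p(G) = (-70 + G)/(224 + G) (p(G) = (G + (-10*16 + 10*9))/(G + 224) = (G + (-160 + 90))/(224 + G) = (G - 70)/(224 + G) = (-70 + G)/(224 + G))
(a(3) + 56978) - p(-191) = (3 + 56978) - (-70 - 191)/(224 - 191) = 56981 - (-261)/33 = 56981 - 1*(-87/11) = 56981 + 87/11 = 626878/11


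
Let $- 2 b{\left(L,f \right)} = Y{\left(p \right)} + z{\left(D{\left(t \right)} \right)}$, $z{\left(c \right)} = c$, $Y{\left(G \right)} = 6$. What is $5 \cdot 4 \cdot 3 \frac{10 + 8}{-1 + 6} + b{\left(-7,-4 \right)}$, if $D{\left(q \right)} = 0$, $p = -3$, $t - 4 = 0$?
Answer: $213$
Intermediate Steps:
$t = 4$ ($t = 4 + 0 = 4$)
$b{\left(L,f \right)} = -3$ ($b{\left(L,f \right)} = - \frac{6 + 0}{2} = \left(- \frac{1}{2}\right) 6 = -3$)
$5 \cdot 4 \cdot 3 \frac{10 + 8}{-1 + 6} + b{\left(-7,-4 \right)} = 5 \cdot 4 \cdot 3 \frac{10 + 8}{-1 + 6} - 3 = 20 \cdot 3 \cdot \frac{18}{5} - 3 = 60 \cdot 18 \cdot \frac{1}{5} - 3 = 60 \cdot \frac{18}{5} - 3 = 216 - 3 = 213$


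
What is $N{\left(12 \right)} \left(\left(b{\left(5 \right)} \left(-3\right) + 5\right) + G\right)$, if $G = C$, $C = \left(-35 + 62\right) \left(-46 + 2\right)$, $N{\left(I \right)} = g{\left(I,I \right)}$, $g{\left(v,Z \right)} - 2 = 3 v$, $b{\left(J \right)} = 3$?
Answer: $-45296$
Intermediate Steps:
$g{\left(v,Z \right)} = 2 + 3 v$
$N{\left(I \right)} = 2 + 3 I$
$C = -1188$ ($C = 27 \left(-44\right) = -1188$)
$G = -1188$
$N{\left(12 \right)} \left(\left(b{\left(5 \right)} \left(-3\right) + 5\right) + G\right) = \left(2 + 3 \cdot 12\right) \left(\left(3 \left(-3\right) + 5\right) - 1188\right) = \left(2 + 36\right) \left(\left(-9 + 5\right) - 1188\right) = 38 \left(-4 - 1188\right) = 38 \left(-1192\right) = -45296$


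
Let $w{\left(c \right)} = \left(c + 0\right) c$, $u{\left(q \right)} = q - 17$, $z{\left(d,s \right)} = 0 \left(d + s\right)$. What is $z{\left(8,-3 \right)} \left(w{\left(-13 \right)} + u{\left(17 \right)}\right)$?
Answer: $0$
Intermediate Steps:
$z{\left(d,s \right)} = 0$
$u{\left(q \right)} = -17 + q$
$w{\left(c \right)} = c^{2}$ ($w{\left(c \right)} = c c = c^{2}$)
$z{\left(8,-3 \right)} \left(w{\left(-13 \right)} + u{\left(17 \right)}\right) = 0 \left(\left(-13\right)^{2} + \left(-17 + 17\right)\right) = 0 \left(169 + 0\right) = 0 \cdot 169 = 0$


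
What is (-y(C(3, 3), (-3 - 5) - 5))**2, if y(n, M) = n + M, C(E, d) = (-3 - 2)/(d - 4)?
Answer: 64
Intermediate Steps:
C(E, d) = -5/(-4 + d)
y(n, M) = M + n
(-y(C(3, 3), (-3 - 5) - 5))**2 = (-(((-3 - 5) - 5) - 5/(-4 + 3)))**2 = (-((-8 - 5) - 5/(-1)))**2 = (-(-13 - 5*(-1)))**2 = (-(-13 + 5))**2 = (-1*(-8))**2 = 8**2 = 64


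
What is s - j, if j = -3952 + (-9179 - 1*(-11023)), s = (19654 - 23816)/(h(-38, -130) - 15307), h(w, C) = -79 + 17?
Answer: 32402014/15369 ≈ 2108.3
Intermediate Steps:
h(w, C) = -62
s = 4162/15369 (s = (19654 - 23816)/(-62 - 15307) = -4162/(-15369) = -4162*(-1/15369) = 4162/15369 ≈ 0.27080)
j = -2108 (j = -3952 + (-9179 + 11023) = -3952 + 1844 = -2108)
s - j = 4162/15369 - 1*(-2108) = 4162/15369 + 2108 = 32402014/15369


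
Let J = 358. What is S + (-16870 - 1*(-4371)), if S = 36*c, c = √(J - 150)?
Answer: -12499 + 144*√13 ≈ -11980.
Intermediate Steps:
c = 4*√13 (c = √(358 - 150) = √208 = 4*√13 ≈ 14.422)
S = 144*√13 (S = 36*(4*√13) = 144*√13 ≈ 519.20)
S + (-16870 - 1*(-4371)) = 144*√13 + (-16870 - 1*(-4371)) = 144*√13 + (-16870 + 4371) = 144*√13 - 12499 = -12499 + 144*√13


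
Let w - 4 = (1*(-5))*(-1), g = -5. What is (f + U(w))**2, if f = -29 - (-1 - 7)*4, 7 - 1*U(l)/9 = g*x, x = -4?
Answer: 12996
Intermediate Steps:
w = 9 (w = 4 + (1*(-5))*(-1) = 4 - 5*(-1) = 4 + 5 = 9)
U(l) = -117 (U(l) = 63 - (-45)*(-4) = 63 - 9*20 = 63 - 180 = -117)
f = 3 (f = -29 - (-8)*4 = -29 - 1*(-32) = -29 + 32 = 3)
(f + U(w))**2 = (3 - 117)**2 = (-114)**2 = 12996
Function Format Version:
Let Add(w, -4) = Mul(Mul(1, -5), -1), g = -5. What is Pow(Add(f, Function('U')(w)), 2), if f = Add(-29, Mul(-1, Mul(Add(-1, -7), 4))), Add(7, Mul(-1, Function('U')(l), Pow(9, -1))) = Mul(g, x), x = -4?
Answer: 12996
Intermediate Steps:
w = 9 (w = Add(4, Mul(Mul(1, -5), -1)) = Add(4, Mul(-5, -1)) = Add(4, 5) = 9)
Function('U')(l) = -117 (Function('U')(l) = Add(63, Mul(-9, Mul(-5, -4))) = Add(63, Mul(-9, 20)) = Add(63, -180) = -117)
f = 3 (f = Add(-29, Mul(-1, Mul(-8, 4))) = Add(-29, Mul(-1, -32)) = Add(-29, 32) = 3)
Pow(Add(f, Function('U')(w)), 2) = Pow(Add(3, -117), 2) = Pow(-114, 2) = 12996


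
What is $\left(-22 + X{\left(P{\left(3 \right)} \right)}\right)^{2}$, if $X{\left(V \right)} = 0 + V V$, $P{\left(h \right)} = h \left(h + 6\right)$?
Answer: $499849$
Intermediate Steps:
$P{\left(h \right)} = h \left(6 + h\right)$
$X{\left(V \right)} = V^{2}$ ($X{\left(V \right)} = 0 + V^{2} = V^{2}$)
$\left(-22 + X{\left(P{\left(3 \right)} \right)}\right)^{2} = \left(-22 + \left(3 \left(6 + 3\right)\right)^{2}\right)^{2} = \left(-22 + \left(3 \cdot 9\right)^{2}\right)^{2} = \left(-22 + 27^{2}\right)^{2} = \left(-22 + 729\right)^{2} = 707^{2} = 499849$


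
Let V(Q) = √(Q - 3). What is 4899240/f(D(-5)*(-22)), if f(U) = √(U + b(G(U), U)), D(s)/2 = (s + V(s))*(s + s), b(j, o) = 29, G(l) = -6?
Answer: 4899240/√(-2171 + 880*I*√2) ≈ 25202.0 - 94640.0*I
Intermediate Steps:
V(Q) = √(-3 + Q)
D(s) = 4*s*(s + √(-3 + s)) (D(s) = 2*((s + √(-3 + s))*(s + s)) = 2*((s + √(-3 + s))*(2*s)) = 2*(2*s*(s + √(-3 + s))) = 4*s*(s + √(-3 + s)))
f(U) = √(29 + U) (f(U) = √(U + 29) = √(29 + U))
4899240/f(D(-5)*(-22)) = 4899240/(√(29 + (4*(-5)*(-5 + √(-3 - 5)))*(-22))) = 4899240/(√(29 + (4*(-5)*(-5 + √(-8)))*(-22))) = 4899240/(√(29 + (4*(-5)*(-5 + 2*I*√2))*(-22))) = 4899240/(√(29 + (100 - 40*I*√2)*(-22))) = 4899240/(√(29 + (-2200 + 880*I*√2))) = 4899240/(√(-2171 + 880*I*√2)) = 4899240/√(-2171 + 880*I*√2)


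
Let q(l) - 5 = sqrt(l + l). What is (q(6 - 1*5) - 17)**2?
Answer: (12 - sqrt(2))**2 ≈ 112.06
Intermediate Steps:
q(l) = 5 + sqrt(2)*sqrt(l) (q(l) = 5 + sqrt(l + l) = 5 + sqrt(2*l) = 5 + sqrt(2)*sqrt(l))
(q(6 - 1*5) - 17)**2 = ((5 + sqrt(2)*sqrt(6 - 1*5)) - 17)**2 = ((5 + sqrt(2)*sqrt(6 - 5)) - 17)**2 = ((5 + sqrt(2)*sqrt(1)) - 17)**2 = ((5 + sqrt(2)*1) - 17)**2 = ((5 + sqrt(2)) - 17)**2 = (-12 + sqrt(2))**2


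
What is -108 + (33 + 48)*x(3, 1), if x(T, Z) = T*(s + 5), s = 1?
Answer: 1350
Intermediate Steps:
x(T, Z) = 6*T (x(T, Z) = T*(1 + 5) = T*6 = 6*T)
-108 + (33 + 48)*x(3, 1) = -108 + (33 + 48)*(6*3) = -108 + 81*18 = -108 + 1458 = 1350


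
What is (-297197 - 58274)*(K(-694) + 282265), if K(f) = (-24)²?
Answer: -100541773111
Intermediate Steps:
K(f) = 576
(-297197 - 58274)*(K(-694) + 282265) = (-297197 - 58274)*(576 + 282265) = -355471*282841 = -100541773111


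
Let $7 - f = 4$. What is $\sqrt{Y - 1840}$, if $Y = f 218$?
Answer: $i \sqrt{1186} \approx 34.438 i$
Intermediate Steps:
$f = 3$ ($f = 7 - 4 = 3$)
$Y = 654$ ($Y = 3 \cdot 218 = 654$)
$\sqrt{Y - 1840} = \sqrt{654 - 1840} = \sqrt{-1186} = i \sqrt{1186}$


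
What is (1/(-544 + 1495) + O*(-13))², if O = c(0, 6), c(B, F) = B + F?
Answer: 5502227329/904401 ≈ 6083.8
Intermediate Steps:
O = 6 (O = 0 + 6 = 6)
(1/(-544 + 1495) + O*(-13))² = (1/(-544 + 1495) + 6*(-13))² = (1/951 - 78)² = (-74177/951)² = 5502227329/904401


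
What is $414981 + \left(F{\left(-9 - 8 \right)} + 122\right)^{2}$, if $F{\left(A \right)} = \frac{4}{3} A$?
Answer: $\frac{3823633}{9} \approx 4.2485 \cdot 10^{5}$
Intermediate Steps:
$F{\left(A \right)} = \frac{4 A}{3}$ ($F{\left(A \right)} = 4 \cdot \frac{1}{3} A = \frac{4 A}{3}$)
$414981 + \left(F{\left(-9 - 8 \right)} + 122\right)^{2} = 414981 + \left(\frac{4 \left(-9 - 8\right)}{3} + 122\right)^{2} = 414981 + \left(\frac{4}{3} \left(-17\right) + 122\right)^{2} = 414981 + \left(- \frac{68}{3} + 122\right)^{2} = 414981 + \left(\frac{298}{3}\right)^{2} = 414981 + \frac{88804}{9} = \frac{3823633}{9}$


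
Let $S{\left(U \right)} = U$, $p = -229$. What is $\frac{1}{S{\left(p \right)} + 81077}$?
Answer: $\frac{1}{80848} \approx 1.2369 \cdot 10^{-5}$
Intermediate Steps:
$\frac{1}{S{\left(p \right)} + 81077} = \frac{1}{-229 + 81077} = \frac{1}{80848}$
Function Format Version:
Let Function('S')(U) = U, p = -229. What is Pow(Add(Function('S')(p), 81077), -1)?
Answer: Rational(1, 80848) ≈ 1.2369e-5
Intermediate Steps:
Pow(Add(Function('S')(p), 81077), -1) = Pow(Add(-229, 81077), -1) = Pow(80848, -1) = Rational(1, 80848)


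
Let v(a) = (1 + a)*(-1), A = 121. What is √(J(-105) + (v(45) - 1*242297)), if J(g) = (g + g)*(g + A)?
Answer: I*√245703 ≈ 495.68*I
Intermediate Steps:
v(a) = -1 - a
J(g) = 2*g*(121 + g) (J(g) = (g + g)*(g + 121) = (2*g)*(121 + g) = 2*g*(121 + g))
√(J(-105) + (v(45) - 1*242297)) = √(2*(-105)*(121 - 105) + ((-1 - 1*45) - 1*242297)) = √(2*(-105)*16 + ((-1 - 45) - 242297)) = √(-3360 + (-46 - 242297)) = √(-3360 - 242343) = √(-245703) = I*√245703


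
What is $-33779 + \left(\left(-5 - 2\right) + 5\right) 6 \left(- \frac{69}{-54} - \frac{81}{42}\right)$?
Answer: $- \frac{709195}{21} \approx -33771.0$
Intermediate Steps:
$-33779 + \left(\left(-5 - 2\right) + 5\right) 6 \left(- \frac{69}{-54} - \frac{81}{42}\right) = -33779 + \left(\left(-5 - 2\right) + 5\right) 6 \left(\left(-69\right) \left(- \frac{1}{54}\right) - \frac{27}{14}\right) = -33779 + \left(-7 + 5\right) 6 \left(\frac{23}{18} - \frac{27}{14}\right) = -33779 + \left(-2\right) 6 \left(- \frac{41}{63}\right) = -33779 - - \frac{164}{21} = -33779 + \frac{164}{21} = - \frac{709195}{21}$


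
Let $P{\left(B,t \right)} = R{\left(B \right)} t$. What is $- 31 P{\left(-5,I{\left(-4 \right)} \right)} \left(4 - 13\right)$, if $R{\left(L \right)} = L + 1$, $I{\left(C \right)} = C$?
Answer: $4464$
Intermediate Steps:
$R{\left(L \right)} = 1 + L$
$P{\left(B,t \right)} = t \left(1 + B\right)$ ($P{\left(B,t \right)} = \left(1 + B\right) t = t \left(1 + B\right)$)
$- 31 P{\left(-5,I{\left(-4 \right)} \right)} \left(4 - 13\right) = - 31 \left(- 4 \left(1 - 5\right)\right) \left(4 - 13\right) = - 31 \left(\left(-4\right) \left(-4\right)\right) \left(-9\right) = \left(-31\right) 16 \left(-9\right) = \left(-496\right) \left(-9\right) = 4464$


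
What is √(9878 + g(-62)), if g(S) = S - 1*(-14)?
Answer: √9830 ≈ 99.146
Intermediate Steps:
g(S) = 14 + S (g(S) = S + 14 = 14 + S)
√(9878 + g(-62)) = √(9878 + (14 - 62)) = √(9878 - 48) = √9830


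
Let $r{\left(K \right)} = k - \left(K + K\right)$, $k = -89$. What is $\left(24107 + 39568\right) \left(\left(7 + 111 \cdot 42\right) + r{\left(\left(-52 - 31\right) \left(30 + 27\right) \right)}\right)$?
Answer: $894124350$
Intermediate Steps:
$r{\left(K \right)} = -89 - 2 K$ ($r{\left(K \right)} = -89 - \left(K + K\right) = -89 - 2 K$)
$\left(24107 + 39568\right) \left(\left(7 + 111 \cdot 42\right) + r{\left(\left(-52 - 31\right) \left(30 + 27\right) \right)}\right) = \left(24107 + 39568\right) \left(\left(7 + 111 \cdot 42\right) - \left(89 + 2 \left(-52 - 31\right) \left(30 + 27\right)\right)\right) = 63675 \left(\left(7 + 4662\right) - \left(89 + 2 \left(\left(-83\right) 57\right)\right)\right) = 63675 \left(4669 - -9373\right) = 63675 \left(4669 + \left(-89 + 9462\right)\right) = 63675 \left(4669 + 9373\right) = 63675 \cdot 14042 = 894124350$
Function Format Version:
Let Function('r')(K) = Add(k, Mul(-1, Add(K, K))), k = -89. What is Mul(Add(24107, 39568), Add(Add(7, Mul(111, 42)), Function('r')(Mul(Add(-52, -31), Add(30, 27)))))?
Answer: 894124350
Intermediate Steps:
Function('r')(K) = Add(-89, Mul(-2, K)) (Function('r')(K) = Add(-89, Mul(-1, Add(K, K))) = Add(-89, Mul(-1, Mul(2, K))) = Add(-89, Mul(-2, K)))
Mul(Add(24107, 39568), Add(Add(7, Mul(111, 42)), Function('r')(Mul(Add(-52, -31), Add(30, 27))))) = Mul(Add(24107, 39568), Add(Add(7, Mul(111, 42)), Add(-89, Mul(-2, Mul(Add(-52, -31), Add(30, 27)))))) = Mul(63675, Add(Add(7, 4662), Add(-89, Mul(-2, Mul(-83, 57))))) = Mul(63675, Add(4669, Add(-89, Mul(-2, -4731)))) = Mul(63675, Add(4669, Add(-89, 9462))) = Mul(63675, Add(4669, 9373)) = Mul(63675, 14042) = 894124350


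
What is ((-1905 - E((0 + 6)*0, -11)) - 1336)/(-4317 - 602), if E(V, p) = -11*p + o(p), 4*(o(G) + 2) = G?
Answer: 13429/19676 ≈ 0.68251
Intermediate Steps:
o(G) = -2 + G/4
E(V, p) = -2 - 43*p/4 (E(V, p) = -11*p + (-2 + p/4) = -2 - 43*p/4)
((-1905 - E((0 + 6)*0, -11)) - 1336)/(-4317 - 602) = ((-1905 - (-2 - 43/4*(-11))) - 1336)/(-4317 - 602) = ((-1905 - (-2 + 473/4)) - 1336)/(-4919) = ((-1905 - 1*465/4) - 1336)*(-1/4919) = ((-1905 - 465/4) - 1336)*(-1/4919) = (-8085/4 - 1336)*(-1/4919) = -13429/4*(-1/4919) = 13429/19676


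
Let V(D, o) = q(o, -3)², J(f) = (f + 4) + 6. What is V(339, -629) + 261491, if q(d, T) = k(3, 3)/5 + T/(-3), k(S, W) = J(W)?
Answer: 6537599/25 ≈ 2.6150e+5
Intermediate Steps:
J(f) = 10 + f (J(f) = (4 + f) + 6 = 10 + f)
k(S, W) = 10 + W
q(d, T) = 13/5 - T/3 (q(d, T) = (10 + 3)/5 + T/(-3) = 13*(⅕) + T*(-⅓) = 13/5 - T/3)
V(D, o) = 324/25 (V(D, o) = (13/5 - ⅓*(-3))² = (13/5 + 1)² = (18/5)² = 324/25)
V(339, -629) + 261491 = 324/25 + 261491 = 6537599/25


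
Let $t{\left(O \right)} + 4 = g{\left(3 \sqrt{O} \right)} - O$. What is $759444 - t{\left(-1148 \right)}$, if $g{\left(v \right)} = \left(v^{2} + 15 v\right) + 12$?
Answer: $768620 - 90 i \sqrt{287} \approx 7.6862 \cdot 10^{5} - 1524.7 i$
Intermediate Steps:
$g{\left(v \right)} = 12 + v^{2} + 15 v$
$t{\left(O \right)} = 8 + 8 O + 45 \sqrt{O}$ ($t{\left(O \right)} = -4 - \left(-12 + O - 9 O - 45 \sqrt{O}\right) = -4 - \left(-12 - 45 \sqrt{O} - 8 O\right) = -4 + \left(12 + 8 O + 45 \sqrt{O}\right) = 8 + 8 O + 45 \sqrt{O}$)
$759444 - t{\left(-1148 \right)} = 759444 - \left(8 + 8 \left(-1148\right) + 45 \sqrt{-1148}\right) = 759444 - \left(8 - 9184 + 45 \cdot 2 i \sqrt{287}\right) = 759444 - \left(8 - 9184 + 90 i \sqrt{287}\right) = 759444 - \left(-9176 + 90 i \sqrt{287}\right) = 759444 + \left(9176 - 90 i \sqrt{287}\right) = 768620 - 90 i \sqrt{287}$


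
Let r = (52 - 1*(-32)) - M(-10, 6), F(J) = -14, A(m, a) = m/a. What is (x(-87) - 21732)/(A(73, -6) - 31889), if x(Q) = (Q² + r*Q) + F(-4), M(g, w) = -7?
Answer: 132564/191407 ≈ 0.69258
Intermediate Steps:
r = 91 (r = (52 - 1*(-32)) - 1*(-7) = (52 + 32) + 7 = 84 + 7 = 91)
x(Q) = -14 + Q² + 91*Q (x(Q) = (Q² + 91*Q) - 14 = -14 + Q² + 91*Q)
(x(-87) - 21732)/(A(73, -6) - 31889) = ((-14 + (-87)² + 91*(-87)) - 21732)/(73/(-6) - 31889) = ((-14 + 7569 - 7917) - 21732)/(73*(-⅙) - 31889) = (-362 - 21732)/(-73/6 - 31889) = -22094/(-191407/6) = -22094*(-6/191407) = 132564/191407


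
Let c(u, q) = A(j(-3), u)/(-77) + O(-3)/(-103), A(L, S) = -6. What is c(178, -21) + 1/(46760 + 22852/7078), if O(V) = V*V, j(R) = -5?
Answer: -102347621/10847449326 ≈ -0.0094352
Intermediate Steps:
O(V) = V²
c(u, q) = -75/7931 (c(u, q) = -6/(-77) + (-3)²/(-103) = -6*(-1/77) + 9*(-1/103) = 6/77 - 9/103 = -75/7931)
c(178, -21) + 1/(46760 + 22852/7078) = -75/7931 + 1/(46760 + 22852/7078) = -75/7931 + 1/(46760 + 22852*(1/7078)) = -75/7931 + 1/(46760 + 11426/3539) = -75/7931 + 1/(165495066/3539) = -75/7931 + 3539/165495066 = -102347621/10847449326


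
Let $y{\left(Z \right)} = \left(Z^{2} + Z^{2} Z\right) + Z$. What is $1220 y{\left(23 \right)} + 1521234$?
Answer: $17038414$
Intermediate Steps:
$y{\left(Z \right)} = Z + Z^{2} + Z^{3}$ ($y{\left(Z \right)} = \left(Z^{2} + Z^{3}\right) + Z = Z + Z^{2} + Z^{3}$)
$1220 y{\left(23 \right)} + 1521234 = 1220 \cdot 23 \left(1 + 23 + 23^{2}\right) + 1521234 = 1220 \cdot 23 \left(1 + 23 + 529\right) + 1521234 = 1220 \cdot 23 \cdot 553 + 1521234 = 1220 \cdot 12719 + 1521234 = 15517180 + 1521234 = 17038414$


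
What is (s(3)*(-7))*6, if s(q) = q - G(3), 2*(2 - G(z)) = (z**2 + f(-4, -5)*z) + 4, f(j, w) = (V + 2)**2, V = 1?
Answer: -882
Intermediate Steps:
f(j, w) = 9 (f(j, w) = (1 + 2)**2 = 3**2 = 9)
G(z) = -9*z/2 - z**2/2 (G(z) = 2 - ((z**2 + 9*z) + 4)/2 = 2 - (4 + z**2 + 9*z)/2 = 2 + (-2 - 9*z/2 - z**2/2) = -9*z/2 - z**2/2)
s(q) = 18 + q (s(q) = q - (-1)*3*(9 + 3)/2 = q - (-1)*3*12/2 = q - 1*(-18) = q + 18 = 18 + q)
(s(3)*(-7))*6 = ((18 + 3)*(-7))*6 = (21*(-7))*6 = -147*6 = -882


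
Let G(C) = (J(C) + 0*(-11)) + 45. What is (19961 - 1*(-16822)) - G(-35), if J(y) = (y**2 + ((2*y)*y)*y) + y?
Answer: 121298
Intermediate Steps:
J(y) = y + y**2 + 2*y**3 (J(y) = (y**2 + (2*y**2)*y) + y = (y**2 + 2*y**3) + y = y + y**2 + 2*y**3)
G(C) = 45 + C*(1 + C + 2*C**2) (G(C) = (C*(1 + C + 2*C**2) + 0*(-11)) + 45 = (C*(1 + C + 2*C**2) + 0) + 45 = C*(1 + C + 2*C**2) + 45 = 45 + C*(1 + C + 2*C**2))
(19961 - 1*(-16822)) - G(-35) = (19961 - 1*(-16822)) - (45 - 35*(1 - 35 + 2*(-35)**2)) = (19961 + 16822) - (45 - 35*(1 - 35 + 2*1225)) = 36783 - (45 - 35*(1 - 35 + 2450)) = 36783 - (45 - 35*2416) = 36783 - (45 - 84560) = 36783 - 1*(-84515) = 36783 + 84515 = 121298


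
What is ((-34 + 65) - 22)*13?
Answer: 117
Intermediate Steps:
((-34 + 65) - 22)*13 = (31 - 22)*13 = 9*13 = 117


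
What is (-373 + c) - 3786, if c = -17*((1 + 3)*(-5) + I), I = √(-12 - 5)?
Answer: -3819 - 17*I*√17 ≈ -3819.0 - 70.093*I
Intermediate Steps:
I = I*√17 (I = √(-17) = I*√17 ≈ 4.1231*I)
c = 340 - 17*I*√17 (c = -17*((1 + 3)*(-5) + I*√17) = -17*(4*(-5) + I*√17) = -17*(-20 + I*√17) = 340 - 17*I*√17 ≈ 340.0 - 70.093*I)
(-373 + c) - 3786 = (-373 + (340 - 17*I*√17)) - 3786 = (-33 - 17*I*√17) - 3786 = -3819 - 17*I*√17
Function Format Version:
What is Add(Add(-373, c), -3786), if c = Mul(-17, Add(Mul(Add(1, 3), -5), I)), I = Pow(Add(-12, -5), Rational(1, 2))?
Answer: Add(-3819, Mul(-17, I, Pow(17, Rational(1, 2)))) ≈ Add(-3819.0, Mul(-70.093, I))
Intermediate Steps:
I = Mul(I, Pow(17, Rational(1, 2))) (I = Pow(-17, Rational(1, 2)) = Mul(I, Pow(17, Rational(1, 2))) ≈ Mul(4.1231, I))
c = Add(340, Mul(-17, I, Pow(17, Rational(1, 2)))) (c = Mul(-17, Add(Mul(Add(1, 3), -5), Mul(I, Pow(17, Rational(1, 2))))) = Mul(-17, Add(Mul(4, -5), Mul(I, Pow(17, Rational(1, 2))))) = Mul(-17, Add(-20, Mul(I, Pow(17, Rational(1, 2))))) = Add(340, Mul(-17, I, Pow(17, Rational(1, 2)))) ≈ Add(340.00, Mul(-70.093, I)))
Add(Add(-373, c), -3786) = Add(Add(-373, Add(340, Mul(-17, I, Pow(17, Rational(1, 2))))), -3786) = Add(Add(-33, Mul(-17, I, Pow(17, Rational(1, 2)))), -3786) = Add(-3819, Mul(-17, I, Pow(17, Rational(1, 2))))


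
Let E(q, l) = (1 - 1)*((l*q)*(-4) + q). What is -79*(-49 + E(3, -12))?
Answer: 3871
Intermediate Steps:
E(q, l) = 0 (E(q, l) = 0*(-4*l*q + q) = 0*(q - 4*l*q) = 0)
-79*(-49 + E(3, -12)) = -79*(-49 + 0) = -79*(-49) = 3871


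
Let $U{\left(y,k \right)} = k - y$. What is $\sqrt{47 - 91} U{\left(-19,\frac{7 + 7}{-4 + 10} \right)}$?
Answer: $\frac{128 i \sqrt{11}}{3} \approx 141.51 i$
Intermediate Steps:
$\sqrt{47 - 91} U{\left(-19,\frac{7 + 7}{-4 + 10} \right)} = \sqrt{47 - 91} \left(\frac{7 + 7}{-4 + 10} - -19\right) = \sqrt{-44} \left(\frac{14}{6} + 19\right) = 2 i \sqrt{11} \left(14 \cdot \frac{1}{6} + 19\right) = 2 i \sqrt{11} \left(\frac{7}{3} + 19\right) = 2 i \sqrt{11} \cdot \frac{64}{3} = \frac{128 i \sqrt{11}}{3}$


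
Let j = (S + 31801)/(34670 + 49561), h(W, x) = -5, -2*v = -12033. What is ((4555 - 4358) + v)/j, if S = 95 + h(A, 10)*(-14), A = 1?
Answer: 1046738637/63932 ≈ 16373.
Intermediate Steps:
v = 12033/2 (v = -½*(-12033) = 12033/2 ≈ 6016.5)
S = 165 (S = 95 - 5*(-14) = 95 + 70 = 165)
j = 31966/84231 (j = (165 + 31801)/(34670 + 49561) = 31966/84231 ≈ 0.37950)
((4555 - 4358) + v)/j = ((4555 - 4358) + 12033/2)/(31966/84231) = (197 + 12033/2)*(84231/31966) = (12427/2)*(84231/31966) = 1046738637/63932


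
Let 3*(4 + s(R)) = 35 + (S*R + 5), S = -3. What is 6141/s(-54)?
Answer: 18423/190 ≈ 96.963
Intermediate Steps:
s(R) = 28/3 - R (s(R) = -4 + (35 + (-3*R + 5))/3 = -4 + (35 + (5 - 3*R))/3 = -4 + (40 - 3*R)/3 = -4 + (40/3 - R) = 28/3 - R)
6141/s(-54) = 6141/(28/3 - 1*(-54)) = 6141/(28/3 + 54) = 6141/(190/3) = 6141*(3/190) = 18423/190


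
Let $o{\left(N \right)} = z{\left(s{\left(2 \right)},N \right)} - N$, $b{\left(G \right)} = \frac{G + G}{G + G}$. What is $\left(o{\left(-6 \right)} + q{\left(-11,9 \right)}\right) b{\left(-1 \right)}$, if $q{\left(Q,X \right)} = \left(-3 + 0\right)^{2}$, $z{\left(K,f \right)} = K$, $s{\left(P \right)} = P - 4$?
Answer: $13$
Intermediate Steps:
$b{\left(G \right)} = 1$ ($b{\left(G \right)} = \frac{2 G}{2 G} = 2 G \frac{1}{2 G} = 1$)
$s{\left(P \right)} = -4 + P$ ($s{\left(P \right)} = P - 4 = -4 + P$)
$q{\left(Q,X \right)} = 9$ ($q{\left(Q,X \right)} = \left(-3\right)^{2} = 9$)
$o{\left(N \right)} = -2 - N$ ($o{\left(N \right)} = \left(-4 + 2\right) - N = -2 - N$)
$\left(o{\left(-6 \right)} + q{\left(-11,9 \right)}\right) b{\left(-1 \right)} = \left(\left(-2 - -6\right) + 9\right) 1 = \left(\left(-2 + 6\right) + 9\right) 1 = \left(4 + 9\right) 1 = 13 \cdot 1 = 13$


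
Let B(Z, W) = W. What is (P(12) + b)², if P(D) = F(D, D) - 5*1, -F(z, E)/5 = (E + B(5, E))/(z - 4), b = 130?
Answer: 12100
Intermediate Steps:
F(z, E) = -10*E/(-4 + z) (F(z, E) = -5*(E + E)/(z - 4) = -5*2*E/(-4 + z) = -10*E/(-4 + z))
P(D) = -5 - 10*D/(-4 + D) (P(D) = -10*D/(-4 + D) - 5*1 = -10*D/(-4 + D) - 5 = -5 - 10*D/(-4 + D))
(P(12) + b)² = (5*(4 - 3*12)/(-4 + 12) + 130)² = (5*(4 - 36)/8 + 130)² = (5*(⅛)*(-32) + 130)² = (-20 + 130)² = 110² = 12100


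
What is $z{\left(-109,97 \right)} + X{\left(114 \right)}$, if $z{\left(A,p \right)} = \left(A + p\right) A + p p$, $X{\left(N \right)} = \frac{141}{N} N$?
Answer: $10858$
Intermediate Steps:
$X{\left(N \right)} = 141$
$z{\left(A,p \right)} = p^{2} + A \left(A + p\right)$ ($z{\left(A,p \right)} = A \left(A + p\right) + p^{2} = p^{2} + A \left(A + p\right)$)
$z{\left(-109,97 \right)} + X{\left(114 \right)} = \left(\left(-109\right)^{2} + 97^{2} - 10573\right) + 141 = \left(11881 + 9409 - 10573\right) + 141 = 10717 + 141 = 10858$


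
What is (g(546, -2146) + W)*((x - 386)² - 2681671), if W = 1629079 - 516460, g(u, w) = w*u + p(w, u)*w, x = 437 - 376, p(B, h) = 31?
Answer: 323610626658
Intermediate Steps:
x = 61
g(u, w) = 31*w + u*w (g(u, w) = w*u + 31*w = u*w + 31*w = 31*w + u*w)
W = 1112619
(g(546, -2146) + W)*((x - 386)² - 2681671) = (-2146*(31 + 546) + 1112619)*((61 - 386)² - 2681671) = (-2146*577 + 1112619)*((-325)² - 2681671) = (-1238242 + 1112619)*(105625 - 2681671) = -125623*(-2576046) = 323610626658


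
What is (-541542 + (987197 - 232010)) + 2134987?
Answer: 2348632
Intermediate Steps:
(-541542 + (987197 - 232010)) + 2134987 = (-541542 + 755187) + 2134987 = 213645 + 2134987 = 2348632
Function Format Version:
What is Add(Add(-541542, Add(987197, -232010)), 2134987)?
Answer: 2348632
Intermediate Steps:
Add(Add(-541542, Add(987197, -232010)), 2134987) = Add(Add(-541542, 755187), 2134987) = Add(213645, 2134987) = 2348632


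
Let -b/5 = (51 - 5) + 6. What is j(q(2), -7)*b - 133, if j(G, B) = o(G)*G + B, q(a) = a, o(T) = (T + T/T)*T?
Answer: -1433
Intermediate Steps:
o(T) = T*(1 + T) (o(T) = (T + 1)*T = (1 + T)*T = T*(1 + T))
j(G, B) = B + G**2*(1 + G) (j(G, B) = (G*(1 + G))*G + B = G**2*(1 + G) + B = B + G**2*(1 + G))
b = -260 (b = -5*((51 - 5) + 6) = -5*(46 + 6) = -5*52 = -260)
j(q(2), -7)*b - 133 = (-7 + 2**2*(1 + 2))*(-260) - 133 = (-7 + 4*3)*(-260) - 133 = (-7 + 12)*(-260) - 133 = 5*(-260) - 133 = -1300 - 133 = -1433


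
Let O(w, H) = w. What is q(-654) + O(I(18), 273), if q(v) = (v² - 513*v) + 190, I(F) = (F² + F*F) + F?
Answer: 764074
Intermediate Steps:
I(F) = F + 2*F² (I(F) = (F² + F²) + F = 2*F² + F = F + 2*F²)
q(v) = 190 + v² - 513*v
q(-654) + O(I(18), 273) = (190 + (-654)² - 513*(-654)) + 18*(1 + 2*18) = (190 + 427716 + 335502) + 18*(1 + 36) = 763408 + 18*37 = 763408 + 666 = 764074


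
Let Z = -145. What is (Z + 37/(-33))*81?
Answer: -130194/11 ≈ -11836.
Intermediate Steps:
(Z + 37/(-33))*81 = (-145 + 37/(-33))*81 = (-145 + 37*(-1/33))*81 = (-145 - 37/33)*81 = -4822/33*81 = -130194/11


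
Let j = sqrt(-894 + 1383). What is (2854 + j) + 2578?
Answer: 5432 + sqrt(489) ≈ 5454.1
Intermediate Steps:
j = sqrt(489) ≈ 22.113
(2854 + j) + 2578 = (2854 + sqrt(489)) + 2578 = 5432 + sqrt(489)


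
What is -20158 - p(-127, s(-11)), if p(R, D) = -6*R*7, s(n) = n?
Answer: -25492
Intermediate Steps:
p(R, D) = -42*R
-20158 - p(-127, s(-11)) = -20158 - (-42)*(-127) = -20158 - 1*5334 = -20158 - 5334 = -25492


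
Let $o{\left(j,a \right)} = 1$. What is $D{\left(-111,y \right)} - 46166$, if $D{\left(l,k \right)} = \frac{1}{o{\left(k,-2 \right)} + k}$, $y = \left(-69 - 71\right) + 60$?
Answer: $- \frac{3647115}{79} \approx -46166.0$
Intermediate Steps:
$y = -80$ ($y = -140 + 60 = -80$)
$D{\left(l,k \right)} = \frac{1}{1 + k}$
$D{\left(-111,y \right)} - 46166 = \frac{1}{1 - 80} - 46166 = \frac{1}{-79} - 46166 = - \frac{1}{79} - 46166 = - \frac{3647115}{79}$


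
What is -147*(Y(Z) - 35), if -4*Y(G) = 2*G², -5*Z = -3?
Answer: 258573/50 ≈ 5171.5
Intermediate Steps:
Z = ⅗ (Z = -⅕*(-3) = ⅗ ≈ 0.60000)
Y(G) = -G²/2
-147*(Y(Z) - 35) = -147*(-(⅗)²/2 - 35) = -147*(-½*9/25 - 35) = -147*(-9/50 - 35) = -147*(-1759/50) = 258573/50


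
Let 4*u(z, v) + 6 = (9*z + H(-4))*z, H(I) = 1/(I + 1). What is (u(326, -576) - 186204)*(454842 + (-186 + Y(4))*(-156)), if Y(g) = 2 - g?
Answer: 25606944350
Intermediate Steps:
H(I) = 1/(1 + I)
u(z, v) = -3/2 + z*(-⅓ + 9*z)/4 (u(z, v) = -3/2 + ((9*z + 1/(1 - 4))*z)/4 = -3/2 + ((9*z + 1/(-3))*z)/4 = -3/2 + ((9*z - ⅓)*z)/4 = -3/2 + ((-⅓ + 9*z)*z)/4 = -3/2 + (z*(-⅓ + 9*z))/4 = -3/2 + z*(-⅓ + 9*z)/4)
(u(326, -576) - 186204)*(454842 + (-186 + Y(4))*(-156)) = ((-3/2 - 1/12*326 + (9/4)*326²) - 186204)*(454842 + (-186 + (2 - 1*4))*(-156)) = ((-3/2 - 163/6 + (9/4)*106276) - 186204)*(454842 + (-186 + (2 - 4))*(-156)) = ((-3/2 - 163/6 + 239121) - 186204)*(454842 + (-186 - 2)*(-156)) = (717277/3 - 186204)*(454842 - 188*(-156)) = 158665*(454842 + 29328)/3 = (158665/3)*484170 = 25606944350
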